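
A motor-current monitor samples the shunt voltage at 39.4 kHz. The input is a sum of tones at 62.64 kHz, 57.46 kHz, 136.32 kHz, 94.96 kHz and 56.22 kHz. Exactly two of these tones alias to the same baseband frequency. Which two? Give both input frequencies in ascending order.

62.64 kHz, 94.96 kHz

fs/2 = 19.7 kHz.
62.64 kHz mod fs = 23.24 kHz.
23.24 kHz > fs/2 = 19.7 kHz, folds to fs − 23.24 kHz = 16.16 kHz.
57.46 kHz mod fs = 18.06 kHz.
18.06 kHz ≤ fs/2 = 19.7 kHz, appears at 18.06 kHz.
136.32 kHz mod fs = 18.12 kHz.
18.12 kHz ≤ fs/2 = 19.7 kHz, appears at 18.12 kHz.
94.96 kHz mod fs = 16.16 kHz.
16.16 kHz ≤ fs/2 = 19.7 kHz, appears at 16.16 kHz.
56.22 kHz mod fs = 16.82 kHz.
16.82 kHz ≤ fs/2 = 19.7 kHz, appears at 16.82 kHz.
62.64 kHz and 94.96 kHz both map to 16.16 kHz.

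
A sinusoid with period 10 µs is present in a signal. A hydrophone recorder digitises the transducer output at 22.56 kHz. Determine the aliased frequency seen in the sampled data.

9.76 kHz

T = 10 µs → f = 1/T = 100 kHz.
100 kHz mod fs = 9.76 kHz.
9.76 kHz ≤ fs/2 = 11.28 kHz, appears at 9.76 kHz.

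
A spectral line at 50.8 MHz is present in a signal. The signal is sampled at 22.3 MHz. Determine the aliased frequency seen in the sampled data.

50.8 MHz mod fs = 6.2 MHz.
6.2 MHz ≤ fs/2 = 11.15 MHz, appears at 6.2 MHz.

6.2 MHz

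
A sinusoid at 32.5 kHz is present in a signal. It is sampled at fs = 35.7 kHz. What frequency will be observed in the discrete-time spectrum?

32.5 kHz > fs/2 = 17.85 kHz, folds to fs − 32.5 kHz = 3.2 kHz.

3.2 kHz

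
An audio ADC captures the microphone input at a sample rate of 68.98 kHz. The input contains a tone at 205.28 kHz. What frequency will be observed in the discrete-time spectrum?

1.66 kHz

205.28 kHz mod fs = 67.32 kHz.
67.32 kHz > fs/2 = 34.49 kHz, folds to fs − 67.32 kHz = 1.66 kHz.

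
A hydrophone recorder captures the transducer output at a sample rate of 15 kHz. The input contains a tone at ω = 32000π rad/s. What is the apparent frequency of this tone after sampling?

ω = 32000π rad/s → f = ω/(2π) = 16000 Hz = 16 kHz.
16 kHz mod fs = 1 kHz.
1 kHz ≤ fs/2 = 7.5 kHz, appears at 1 kHz.

1 kHz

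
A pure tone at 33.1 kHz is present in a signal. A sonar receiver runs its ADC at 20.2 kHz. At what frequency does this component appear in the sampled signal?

7.3 kHz

33.1 kHz mod fs = 12.9 kHz.
12.9 kHz > fs/2 = 10.1 kHz, folds to fs − 12.9 kHz = 7.3 kHz.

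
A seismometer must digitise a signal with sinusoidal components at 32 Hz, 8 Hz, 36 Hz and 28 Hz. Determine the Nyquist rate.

Highest-frequency component: 36 Hz.
Nyquist rate = 2 × 36 Hz = 72 Hz.

72 Hz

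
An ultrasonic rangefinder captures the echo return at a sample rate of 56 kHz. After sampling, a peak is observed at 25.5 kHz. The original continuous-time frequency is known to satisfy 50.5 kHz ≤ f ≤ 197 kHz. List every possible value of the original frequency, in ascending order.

Frequencies that alias to 25.5 kHz are k·fs ± 25.5 kHz for integer k ≥ 0.
k=0: 25.5 kHz.
k=1: 30.5 kHz, 81.5 kHz.
k=2: 86.5 kHz, 137.5 kHz.
k=3: 142.5 kHz, 193.5 kHz.
k=4: 198.5 kHz, 249.5 kHz.
Within [50.5 kHz, 197 kHz]: 81.5 kHz, 86.5 kHz, 137.5 kHz, 142.5 kHz, 193.5 kHz.

81.5 kHz, 86.5 kHz, 137.5 kHz, 142.5 kHz, 193.5 kHz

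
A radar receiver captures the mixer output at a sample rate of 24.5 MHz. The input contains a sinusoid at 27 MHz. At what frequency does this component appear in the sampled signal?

2.5 MHz

27 MHz mod fs = 2.5 MHz.
2.5 MHz ≤ fs/2 = 12.25 MHz, appears at 2.5 MHz.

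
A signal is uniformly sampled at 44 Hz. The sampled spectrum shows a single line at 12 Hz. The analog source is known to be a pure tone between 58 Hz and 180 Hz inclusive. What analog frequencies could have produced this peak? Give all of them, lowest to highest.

Frequencies that alias to 12 Hz are k·fs ± 12 Hz for integer k ≥ 0.
k=0: 12 Hz.
k=1: 32 Hz, 56 Hz.
k=2: 76 Hz, 100 Hz.
k=3: 120 Hz, 144 Hz.
k=4: 164 Hz, 188 Hz.
k=5: 208 Hz, 232 Hz.
Within [58 Hz, 180 Hz]: 76 Hz, 100 Hz, 120 Hz, 144 Hz, 164 Hz.

76 Hz, 100 Hz, 120 Hz, 144 Hz, 164 Hz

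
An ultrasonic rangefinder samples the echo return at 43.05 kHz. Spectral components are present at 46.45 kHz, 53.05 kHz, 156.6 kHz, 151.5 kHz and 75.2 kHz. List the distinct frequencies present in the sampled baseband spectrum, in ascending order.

fs/2 = 21.525 kHz.
46.45 kHz mod fs = 3.4 kHz.
3.4 kHz ≤ fs/2 = 21.525 kHz, appears at 3.4 kHz.
53.05 kHz mod fs = 10 kHz.
10 kHz ≤ fs/2 = 21.525 kHz, appears at 10 kHz.
156.6 kHz mod fs = 27.45 kHz.
27.45 kHz > fs/2 = 21.525 kHz, folds to fs − 27.45 kHz = 15.6 kHz.
151.5 kHz mod fs = 22.35 kHz.
22.35 kHz > fs/2 = 21.525 kHz, folds to fs − 22.35 kHz = 20.7 kHz.
75.2 kHz mod fs = 32.15 kHz.
32.15 kHz > fs/2 = 21.525 kHz, folds to fs − 32.15 kHz = 10.9 kHz.
Distinct values: {3.4 kHz, 10 kHz, 10.9 kHz, 15.6 kHz, 20.7 kHz}.

3.4 kHz, 10 kHz, 10.9 kHz, 15.6 kHz, 20.7 kHz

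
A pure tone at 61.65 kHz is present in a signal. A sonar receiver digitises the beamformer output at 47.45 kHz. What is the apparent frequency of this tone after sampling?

61.65 kHz mod fs = 14.2 kHz.
14.2 kHz ≤ fs/2 = 23.725 kHz, appears at 14.2 kHz.

14.2 kHz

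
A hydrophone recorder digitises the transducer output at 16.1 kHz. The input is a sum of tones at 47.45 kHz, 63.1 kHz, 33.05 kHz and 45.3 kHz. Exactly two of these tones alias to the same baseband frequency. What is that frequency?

fs/2 = 8.05 kHz.
47.45 kHz mod fs = 15.25 kHz.
15.25 kHz > fs/2 = 8.05 kHz, folds to fs − 15.25 kHz = 0.85 kHz.
63.1 kHz mod fs = 14.8 kHz.
14.8 kHz > fs/2 = 8.05 kHz, folds to fs − 14.8 kHz = 1.3 kHz.
33.05 kHz mod fs = 0.85 kHz.
0.85 kHz ≤ fs/2 = 8.05 kHz, appears at 0.85 kHz.
45.3 kHz mod fs = 13.1 kHz.
13.1 kHz > fs/2 = 8.05 kHz, folds to fs − 13.1 kHz = 3 kHz.
33.05 kHz and 47.45 kHz both map to 0.85 kHz.

0.85 kHz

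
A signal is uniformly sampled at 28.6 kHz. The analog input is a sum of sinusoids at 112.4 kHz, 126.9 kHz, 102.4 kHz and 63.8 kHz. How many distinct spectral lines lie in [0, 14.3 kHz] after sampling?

fs/2 = 14.3 kHz.
112.4 kHz mod fs = 26.6 kHz.
26.6 kHz > fs/2 = 14.3 kHz, folds to fs − 26.6 kHz = 2 kHz.
126.9 kHz mod fs = 12.5 kHz.
12.5 kHz ≤ fs/2 = 14.3 kHz, appears at 12.5 kHz.
102.4 kHz mod fs = 16.6 kHz.
16.6 kHz > fs/2 = 14.3 kHz, folds to fs − 16.6 kHz = 12 kHz.
63.8 kHz mod fs = 6.6 kHz.
6.6 kHz ≤ fs/2 = 14.3 kHz, appears at 6.6 kHz.
Distinct values: {2 kHz, 6.6 kHz, 12 kHz, 12.5 kHz} → 4.

4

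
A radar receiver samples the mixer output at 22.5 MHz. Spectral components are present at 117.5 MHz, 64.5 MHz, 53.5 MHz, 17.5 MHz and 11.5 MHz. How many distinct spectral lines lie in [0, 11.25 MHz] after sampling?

4

fs/2 = 11.25 MHz.
117.5 MHz mod fs = 5 MHz.
5 MHz ≤ fs/2 = 11.25 MHz, appears at 5 MHz.
64.5 MHz mod fs = 19.5 MHz.
19.5 MHz > fs/2 = 11.25 MHz, folds to fs − 19.5 MHz = 3 MHz.
53.5 MHz mod fs = 8.5 MHz.
8.5 MHz ≤ fs/2 = 11.25 MHz, appears at 8.5 MHz.
17.5 MHz > fs/2 = 11.25 MHz, folds to fs − 17.5 MHz = 5 MHz.
11.5 MHz > fs/2 = 11.25 MHz, folds to fs − 11.5 MHz = 11 MHz.
Distinct values: {3 MHz, 5 MHz, 8.5 MHz, 11 MHz} → 4.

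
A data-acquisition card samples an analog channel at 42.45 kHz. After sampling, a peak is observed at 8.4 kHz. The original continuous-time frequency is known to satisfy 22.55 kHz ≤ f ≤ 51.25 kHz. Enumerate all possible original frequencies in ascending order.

34.05 kHz, 50.85 kHz

Frequencies that alias to 8.4 kHz are k·fs ± 8.4 kHz for integer k ≥ 0.
k=0: 8.4 kHz.
k=1: 34.05 kHz, 50.85 kHz.
k=2: 76.5 kHz, 93.3 kHz.
Within [22.55 kHz, 51.25 kHz]: 34.05 kHz, 50.85 kHz.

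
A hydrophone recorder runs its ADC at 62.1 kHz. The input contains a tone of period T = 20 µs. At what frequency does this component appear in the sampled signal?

12.1 kHz

T = 20 µs → f = 1/T = 50 kHz.
50 kHz > fs/2 = 31.05 kHz, folds to fs − 50 kHz = 12.1 kHz.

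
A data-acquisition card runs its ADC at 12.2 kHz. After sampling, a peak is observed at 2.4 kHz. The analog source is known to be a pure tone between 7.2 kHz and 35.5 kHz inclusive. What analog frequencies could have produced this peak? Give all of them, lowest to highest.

9.8 kHz, 14.6 kHz, 22 kHz, 26.8 kHz, 34.2 kHz

Frequencies that alias to 2.4 kHz are k·fs ± 2.4 kHz for integer k ≥ 0.
k=0: 2.4 kHz.
k=1: 9.8 kHz, 14.6 kHz.
k=2: 22 kHz, 26.8 kHz.
k=3: 34.2 kHz, 39 kHz.
k=4: 46.4 kHz, 51.2 kHz.
Within [7.2 kHz, 35.5 kHz]: 9.8 kHz, 14.6 kHz, 22 kHz, 26.8 kHz, 34.2 kHz.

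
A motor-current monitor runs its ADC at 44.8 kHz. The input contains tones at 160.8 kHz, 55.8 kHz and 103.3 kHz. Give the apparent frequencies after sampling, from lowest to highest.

11 kHz, 13.7 kHz, 18.4 kHz

fs/2 = 22.4 kHz.
160.8 kHz mod fs = 26.4 kHz.
26.4 kHz > fs/2 = 22.4 kHz, folds to fs − 26.4 kHz = 18.4 kHz.
55.8 kHz mod fs = 11 kHz.
11 kHz ≤ fs/2 = 22.4 kHz, appears at 11 kHz.
103.3 kHz mod fs = 13.7 kHz.
13.7 kHz ≤ fs/2 = 22.4 kHz, appears at 13.7 kHz.
Distinct values: {11 kHz, 13.7 kHz, 18.4 kHz}.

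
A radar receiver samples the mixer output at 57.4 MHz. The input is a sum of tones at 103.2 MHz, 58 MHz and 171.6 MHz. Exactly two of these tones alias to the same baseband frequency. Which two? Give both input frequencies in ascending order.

fs/2 = 28.7 MHz.
103.2 MHz mod fs = 45.8 MHz.
45.8 MHz > fs/2 = 28.7 MHz, folds to fs − 45.8 MHz = 11.6 MHz.
58 MHz mod fs = 0.6 MHz.
0.6 MHz ≤ fs/2 = 28.7 MHz, appears at 0.6 MHz.
171.6 MHz mod fs = 56.8 MHz.
56.8 MHz > fs/2 = 28.7 MHz, folds to fs − 56.8 MHz = 0.6 MHz.
58 MHz and 171.6 MHz both map to 0.6 MHz.

58 MHz, 171.6 MHz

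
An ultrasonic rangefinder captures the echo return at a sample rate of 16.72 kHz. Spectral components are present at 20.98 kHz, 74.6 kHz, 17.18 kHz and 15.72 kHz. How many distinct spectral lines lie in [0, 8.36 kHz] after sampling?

4

fs/2 = 8.36 kHz.
20.98 kHz mod fs = 4.26 kHz.
4.26 kHz ≤ fs/2 = 8.36 kHz, appears at 4.26 kHz.
74.6 kHz mod fs = 7.72 kHz.
7.72 kHz ≤ fs/2 = 8.36 kHz, appears at 7.72 kHz.
17.18 kHz mod fs = 0.46 kHz.
0.46 kHz ≤ fs/2 = 8.36 kHz, appears at 0.46 kHz.
15.72 kHz > fs/2 = 8.36 kHz, folds to fs − 15.72 kHz = 1 kHz.
Distinct values: {0.46 kHz, 1 kHz, 4.26 kHz, 7.72 kHz} → 4.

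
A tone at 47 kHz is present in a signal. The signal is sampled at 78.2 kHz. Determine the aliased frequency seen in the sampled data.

31.2 kHz

47 kHz > fs/2 = 39.1 kHz, folds to fs − 47 kHz = 31.2 kHz.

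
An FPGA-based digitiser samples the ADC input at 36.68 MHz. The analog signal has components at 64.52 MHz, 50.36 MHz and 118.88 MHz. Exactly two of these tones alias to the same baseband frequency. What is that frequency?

fs/2 = 18.34 MHz.
64.52 MHz mod fs = 27.84 MHz.
27.84 MHz > fs/2 = 18.34 MHz, folds to fs − 27.84 MHz = 8.84 MHz.
50.36 MHz mod fs = 13.68 MHz.
13.68 MHz ≤ fs/2 = 18.34 MHz, appears at 13.68 MHz.
118.88 MHz mod fs = 8.84 MHz.
8.84 MHz ≤ fs/2 = 18.34 MHz, appears at 8.84 MHz.
64.52 MHz and 118.88 MHz both map to 8.84 MHz.

8.84 MHz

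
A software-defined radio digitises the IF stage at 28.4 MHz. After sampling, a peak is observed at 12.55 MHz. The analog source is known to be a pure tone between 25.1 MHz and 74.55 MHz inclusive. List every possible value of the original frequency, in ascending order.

Frequencies that alias to 12.55 MHz are k·fs ± 12.55 MHz for integer k ≥ 0.
k=0: 12.55 MHz.
k=1: 15.85 MHz, 40.95 MHz.
k=2: 44.25 MHz, 69.35 MHz.
k=3: 72.65 MHz, 97.75 MHz.
k=4: 101.05 MHz, 126.15 MHz.
Within [25.1 MHz, 74.55 MHz]: 40.95 MHz, 44.25 MHz, 69.35 MHz, 72.65 MHz.

40.95 MHz, 44.25 MHz, 69.35 MHz, 72.65 MHz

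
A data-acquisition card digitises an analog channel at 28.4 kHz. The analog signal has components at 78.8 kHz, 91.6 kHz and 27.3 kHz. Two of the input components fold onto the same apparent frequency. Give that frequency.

fs/2 = 14.2 kHz.
78.8 kHz mod fs = 22 kHz.
22 kHz > fs/2 = 14.2 kHz, folds to fs − 22 kHz = 6.4 kHz.
91.6 kHz mod fs = 6.4 kHz.
6.4 kHz ≤ fs/2 = 14.2 kHz, appears at 6.4 kHz.
27.3 kHz > fs/2 = 14.2 kHz, folds to fs − 27.3 kHz = 1.1 kHz.
78.8 kHz and 91.6 kHz both map to 6.4 kHz.

6.4 kHz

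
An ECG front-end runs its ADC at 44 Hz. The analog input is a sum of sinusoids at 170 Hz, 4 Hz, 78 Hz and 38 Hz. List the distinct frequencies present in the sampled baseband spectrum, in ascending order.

fs/2 = 22 Hz.
170 Hz mod fs = 38 Hz.
38 Hz > fs/2 = 22 Hz, folds to fs − 38 Hz = 6 Hz.
4 Hz ≤ fs/2 = 22 Hz, passes unchanged.
78 Hz mod fs = 34 Hz.
34 Hz > fs/2 = 22 Hz, folds to fs − 34 Hz = 10 Hz.
38 Hz > fs/2 = 22 Hz, folds to fs − 38 Hz = 6 Hz.
Distinct values: {4 Hz, 6 Hz, 10 Hz}.

4 Hz, 6 Hz, 10 Hz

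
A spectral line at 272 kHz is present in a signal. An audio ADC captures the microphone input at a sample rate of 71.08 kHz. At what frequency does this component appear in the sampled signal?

272 kHz mod fs = 58.76 kHz.
58.76 kHz > fs/2 = 35.54 kHz, folds to fs − 58.76 kHz = 12.32 kHz.

12.32 kHz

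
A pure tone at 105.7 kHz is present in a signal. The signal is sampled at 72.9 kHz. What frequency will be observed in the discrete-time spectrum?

105.7 kHz mod fs = 32.8 kHz.
32.8 kHz ≤ fs/2 = 36.45 kHz, appears at 32.8 kHz.

32.8 kHz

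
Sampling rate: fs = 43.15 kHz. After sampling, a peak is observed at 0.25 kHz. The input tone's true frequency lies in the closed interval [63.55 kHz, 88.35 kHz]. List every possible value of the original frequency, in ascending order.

86.05 kHz, 86.55 kHz

Frequencies that alias to 0.25 kHz are k·fs ± 0.25 kHz for integer k ≥ 0.
k=0: 0.25 kHz.
k=1: 42.9 kHz, 43.4 kHz.
k=2: 86.05 kHz, 86.55 kHz.
k=3: 129.2 kHz, 129.7 kHz.
Within [63.55 kHz, 88.35 kHz]: 86.05 kHz, 86.55 kHz.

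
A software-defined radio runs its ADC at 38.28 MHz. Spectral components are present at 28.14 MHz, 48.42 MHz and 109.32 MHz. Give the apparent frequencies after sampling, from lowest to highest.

fs/2 = 19.14 MHz.
28.14 MHz > fs/2 = 19.14 MHz, folds to fs − 28.14 MHz = 10.14 MHz.
48.42 MHz mod fs = 10.14 MHz.
10.14 MHz ≤ fs/2 = 19.14 MHz, appears at 10.14 MHz.
109.32 MHz mod fs = 32.76 MHz.
32.76 MHz > fs/2 = 19.14 MHz, folds to fs − 32.76 MHz = 5.52 MHz.
Distinct values: {5.52 MHz, 10.14 MHz}.

5.52 MHz, 10.14 MHz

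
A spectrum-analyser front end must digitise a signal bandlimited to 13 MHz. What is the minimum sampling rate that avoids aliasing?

26 MHz

Nyquist rate = 2 × 13 MHz = 26 MHz.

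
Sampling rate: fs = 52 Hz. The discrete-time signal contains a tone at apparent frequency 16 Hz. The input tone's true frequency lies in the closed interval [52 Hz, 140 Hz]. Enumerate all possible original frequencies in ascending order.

68 Hz, 88 Hz, 120 Hz, 140 Hz

Frequencies that alias to 16 Hz are k·fs ± 16 Hz for integer k ≥ 0.
k=0: 16 Hz.
k=1: 36 Hz, 68 Hz.
k=2: 88 Hz, 120 Hz.
k=3: 140 Hz, 172 Hz.
k=4: 192 Hz, 224 Hz.
Within [52 Hz, 140 Hz]: 68 Hz, 88 Hz, 120 Hz, 140 Hz.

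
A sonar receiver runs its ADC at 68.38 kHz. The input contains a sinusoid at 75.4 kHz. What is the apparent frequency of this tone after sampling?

7.02 kHz

75.4 kHz mod fs = 7.02 kHz.
7.02 kHz ≤ fs/2 = 34.19 kHz, appears at 7.02 kHz.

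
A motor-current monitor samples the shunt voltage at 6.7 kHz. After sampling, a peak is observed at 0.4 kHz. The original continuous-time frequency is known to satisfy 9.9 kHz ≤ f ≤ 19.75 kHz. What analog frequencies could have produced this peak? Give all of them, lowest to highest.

13 kHz, 13.8 kHz, 19.7 kHz

Frequencies that alias to 0.4 kHz are k·fs ± 0.4 kHz for integer k ≥ 0.
k=0: 0.4 kHz.
k=1: 6.3 kHz, 7.1 kHz.
k=2: 13 kHz, 13.8 kHz.
k=3: 19.7 kHz, 20.5 kHz.
k=4: 26.4 kHz, 27.2 kHz.
Within [9.9 kHz, 19.75 kHz]: 13 kHz, 13.8 kHz, 19.7 kHz.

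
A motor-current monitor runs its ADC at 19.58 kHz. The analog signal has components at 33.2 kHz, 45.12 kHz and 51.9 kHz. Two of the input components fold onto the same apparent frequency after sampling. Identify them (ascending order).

fs/2 = 9.79 kHz.
33.2 kHz mod fs = 13.62 kHz.
13.62 kHz > fs/2 = 9.79 kHz, folds to fs − 13.62 kHz = 5.96 kHz.
45.12 kHz mod fs = 5.96 kHz.
5.96 kHz ≤ fs/2 = 9.79 kHz, appears at 5.96 kHz.
51.9 kHz mod fs = 12.74 kHz.
12.74 kHz > fs/2 = 9.79 kHz, folds to fs − 12.74 kHz = 6.84 kHz.
33.2 kHz and 45.12 kHz both map to 5.96 kHz.

33.2 kHz, 45.12 kHz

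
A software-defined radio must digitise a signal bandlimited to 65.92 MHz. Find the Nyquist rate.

Nyquist rate = 2 × 65.92 MHz = 131.84 MHz.

131.84 MHz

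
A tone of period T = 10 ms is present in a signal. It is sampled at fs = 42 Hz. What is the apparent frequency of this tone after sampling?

16 Hz

T = 10 ms → f = 1/T = 100 Hz.
100 Hz mod fs = 16 Hz.
16 Hz ≤ fs/2 = 21 Hz, appears at 16 Hz.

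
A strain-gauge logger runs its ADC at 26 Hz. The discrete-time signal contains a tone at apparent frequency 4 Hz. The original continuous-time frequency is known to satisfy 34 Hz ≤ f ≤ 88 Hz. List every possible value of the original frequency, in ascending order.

Frequencies that alias to 4 Hz are k·fs ± 4 Hz for integer k ≥ 0.
k=0: 4 Hz.
k=1: 22 Hz, 30 Hz.
k=2: 48 Hz, 56 Hz.
k=3: 74 Hz, 82 Hz.
k=4: 100 Hz, 108 Hz.
Within [34 Hz, 88 Hz]: 48 Hz, 56 Hz, 74 Hz, 82 Hz.

48 Hz, 56 Hz, 74 Hz, 82 Hz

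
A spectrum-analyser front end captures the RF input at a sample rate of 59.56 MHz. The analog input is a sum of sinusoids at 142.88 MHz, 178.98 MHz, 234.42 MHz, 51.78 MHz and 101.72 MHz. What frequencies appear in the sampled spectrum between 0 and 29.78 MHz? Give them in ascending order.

0.3 MHz, 3.82 MHz, 7.78 MHz, 17.4 MHz, 23.76 MHz

fs/2 = 29.78 MHz.
142.88 MHz mod fs = 23.76 MHz.
23.76 MHz ≤ fs/2 = 29.78 MHz, appears at 23.76 MHz.
178.98 MHz mod fs = 0.3 MHz.
0.3 MHz ≤ fs/2 = 29.78 MHz, appears at 0.3 MHz.
234.42 MHz mod fs = 55.74 MHz.
55.74 MHz > fs/2 = 29.78 MHz, folds to fs − 55.74 MHz = 3.82 MHz.
51.78 MHz > fs/2 = 29.78 MHz, folds to fs − 51.78 MHz = 7.78 MHz.
101.72 MHz mod fs = 42.16 MHz.
42.16 MHz > fs/2 = 29.78 MHz, folds to fs − 42.16 MHz = 17.4 MHz.
Distinct values: {0.3 MHz, 3.82 MHz, 7.78 MHz, 17.4 MHz, 23.76 MHz}.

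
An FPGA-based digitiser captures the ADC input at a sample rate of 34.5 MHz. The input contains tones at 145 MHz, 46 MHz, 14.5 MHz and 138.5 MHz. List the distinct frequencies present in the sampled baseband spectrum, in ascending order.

fs/2 = 17.25 MHz.
145 MHz mod fs = 7 MHz.
7 MHz ≤ fs/2 = 17.25 MHz, appears at 7 MHz.
46 MHz mod fs = 11.5 MHz.
11.5 MHz ≤ fs/2 = 17.25 MHz, appears at 11.5 MHz.
14.5 MHz ≤ fs/2 = 17.25 MHz, passes unchanged.
138.5 MHz mod fs = 0.5 MHz.
0.5 MHz ≤ fs/2 = 17.25 MHz, appears at 0.5 MHz.
Distinct values: {0.5 MHz, 7 MHz, 11.5 MHz, 14.5 MHz}.

0.5 MHz, 7 MHz, 11.5 MHz, 14.5 MHz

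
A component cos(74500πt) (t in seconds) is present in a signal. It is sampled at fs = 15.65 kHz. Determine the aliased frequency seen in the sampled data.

ω = 74500π rad/s → f = ω/(2π) = 37250 Hz = 37.25 kHz.
37.25 kHz mod fs = 5.95 kHz.
5.95 kHz ≤ fs/2 = 7.825 kHz, appears at 5.95 kHz.

5.95 kHz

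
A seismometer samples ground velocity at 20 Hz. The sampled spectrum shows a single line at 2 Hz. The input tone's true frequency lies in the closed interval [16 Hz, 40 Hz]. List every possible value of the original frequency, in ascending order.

18 Hz, 22 Hz, 38 Hz

Frequencies that alias to 2 Hz are k·fs ± 2 Hz for integer k ≥ 0.
k=0: 2 Hz.
k=1: 18 Hz, 22 Hz.
k=2: 38 Hz, 42 Hz.
k=3: 58 Hz, 62 Hz.
Within [16 Hz, 40 Hz]: 18 Hz, 22 Hz, 38 Hz.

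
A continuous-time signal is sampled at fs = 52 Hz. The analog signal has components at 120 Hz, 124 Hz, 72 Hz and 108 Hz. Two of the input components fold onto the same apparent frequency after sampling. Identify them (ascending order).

fs/2 = 26 Hz.
120 Hz mod fs = 16 Hz.
16 Hz ≤ fs/2 = 26 Hz, appears at 16 Hz.
124 Hz mod fs = 20 Hz.
20 Hz ≤ fs/2 = 26 Hz, appears at 20 Hz.
72 Hz mod fs = 20 Hz.
20 Hz ≤ fs/2 = 26 Hz, appears at 20 Hz.
108 Hz mod fs = 4 Hz.
4 Hz ≤ fs/2 = 26 Hz, appears at 4 Hz.
72 Hz and 124 Hz both map to 20 Hz.

72 Hz, 124 Hz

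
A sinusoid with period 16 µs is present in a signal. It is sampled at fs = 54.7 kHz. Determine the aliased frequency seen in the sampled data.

7.8 kHz

T = 16 µs → f = 1/T = 62.5 kHz.
62.5 kHz mod fs = 7.8 kHz.
7.8 kHz ≤ fs/2 = 27.35 kHz, appears at 7.8 kHz.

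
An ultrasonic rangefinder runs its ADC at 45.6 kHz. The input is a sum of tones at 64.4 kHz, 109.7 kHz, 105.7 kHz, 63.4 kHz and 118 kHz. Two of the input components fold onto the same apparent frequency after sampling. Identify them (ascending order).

fs/2 = 22.8 kHz.
64.4 kHz mod fs = 18.8 kHz.
18.8 kHz ≤ fs/2 = 22.8 kHz, appears at 18.8 kHz.
109.7 kHz mod fs = 18.5 kHz.
18.5 kHz ≤ fs/2 = 22.8 kHz, appears at 18.5 kHz.
105.7 kHz mod fs = 14.5 kHz.
14.5 kHz ≤ fs/2 = 22.8 kHz, appears at 14.5 kHz.
63.4 kHz mod fs = 17.8 kHz.
17.8 kHz ≤ fs/2 = 22.8 kHz, appears at 17.8 kHz.
118 kHz mod fs = 26.8 kHz.
26.8 kHz > fs/2 = 22.8 kHz, folds to fs − 26.8 kHz = 18.8 kHz.
64.4 kHz and 118 kHz both map to 18.8 kHz.

64.4 kHz, 118 kHz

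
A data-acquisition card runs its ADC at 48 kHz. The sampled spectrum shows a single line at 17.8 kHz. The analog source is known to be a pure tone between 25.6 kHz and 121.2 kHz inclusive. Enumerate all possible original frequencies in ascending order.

30.2 kHz, 65.8 kHz, 78.2 kHz, 113.8 kHz

Frequencies that alias to 17.8 kHz are k·fs ± 17.8 kHz for integer k ≥ 0.
k=0: 17.8 kHz.
k=1: 30.2 kHz, 65.8 kHz.
k=2: 78.2 kHz, 113.8 kHz.
k=3: 126.2 kHz, 161.8 kHz.
Within [25.6 kHz, 121.2 kHz]: 30.2 kHz, 65.8 kHz, 78.2 kHz, 113.8 kHz.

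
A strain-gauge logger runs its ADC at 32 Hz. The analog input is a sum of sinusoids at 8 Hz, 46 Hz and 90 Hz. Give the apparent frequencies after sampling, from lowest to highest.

fs/2 = 16 Hz.
8 Hz ≤ fs/2 = 16 Hz, passes unchanged.
46 Hz mod fs = 14 Hz.
14 Hz ≤ fs/2 = 16 Hz, appears at 14 Hz.
90 Hz mod fs = 26 Hz.
26 Hz > fs/2 = 16 Hz, folds to fs − 26 Hz = 6 Hz.
Distinct values: {6 Hz, 8 Hz, 14 Hz}.

6 Hz, 8 Hz, 14 Hz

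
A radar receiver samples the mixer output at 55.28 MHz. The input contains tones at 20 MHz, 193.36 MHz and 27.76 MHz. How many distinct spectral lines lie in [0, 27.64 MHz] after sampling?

fs/2 = 27.64 MHz.
20 MHz ≤ fs/2 = 27.64 MHz, passes unchanged.
193.36 MHz mod fs = 27.52 MHz.
27.52 MHz ≤ fs/2 = 27.64 MHz, appears at 27.52 MHz.
27.76 MHz > fs/2 = 27.64 MHz, folds to fs − 27.76 MHz = 27.52 MHz.
Distinct values: {20 MHz, 27.52 MHz} → 2.

2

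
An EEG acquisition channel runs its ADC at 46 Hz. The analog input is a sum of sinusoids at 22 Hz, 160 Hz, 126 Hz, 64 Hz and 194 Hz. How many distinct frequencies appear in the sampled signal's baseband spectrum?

fs/2 = 23 Hz.
22 Hz ≤ fs/2 = 23 Hz, passes unchanged.
160 Hz mod fs = 22 Hz.
22 Hz ≤ fs/2 = 23 Hz, appears at 22 Hz.
126 Hz mod fs = 34 Hz.
34 Hz > fs/2 = 23 Hz, folds to fs − 34 Hz = 12 Hz.
64 Hz mod fs = 18 Hz.
18 Hz ≤ fs/2 = 23 Hz, appears at 18 Hz.
194 Hz mod fs = 10 Hz.
10 Hz ≤ fs/2 = 23 Hz, appears at 10 Hz.
Distinct values: {10 Hz, 12 Hz, 18 Hz, 22 Hz} → 4.

4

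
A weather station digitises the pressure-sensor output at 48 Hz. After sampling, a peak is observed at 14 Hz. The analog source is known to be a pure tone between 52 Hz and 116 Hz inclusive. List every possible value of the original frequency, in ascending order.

Frequencies that alias to 14 Hz are k·fs ± 14 Hz for integer k ≥ 0.
k=0: 14 Hz.
k=1: 34 Hz, 62 Hz.
k=2: 82 Hz, 110 Hz.
k=3: 130 Hz, 158 Hz.
Within [52 Hz, 116 Hz]: 62 Hz, 82 Hz, 110 Hz.

62 Hz, 82 Hz, 110 Hz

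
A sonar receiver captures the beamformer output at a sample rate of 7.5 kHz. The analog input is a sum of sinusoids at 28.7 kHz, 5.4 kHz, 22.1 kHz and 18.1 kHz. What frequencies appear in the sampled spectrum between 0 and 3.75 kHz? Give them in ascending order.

0.4 kHz, 1.3 kHz, 2.1 kHz, 3.1 kHz

fs/2 = 3.75 kHz.
28.7 kHz mod fs = 6.2 kHz.
6.2 kHz > fs/2 = 3.75 kHz, folds to fs − 6.2 kHz = 1.3 kHz.
5.4 kHz > fs/2 = 3.75 kHz, folds to fs − 5.4 kHz = 2.1 kHz.
22.1 kHz mod fs = 7.1 kHz.
7.1 kHz > fs/2 = 3.75 kHz, folds to fs − 7.1 kHz = 0.4 kHz.
18.1 kHz mod fs = 3.1 kHz.
3.1 kHz ≤ fs/2 = 3.75 kHz, appears at 3.1 kHz.
Distinct values: {0.4 kHz, 1.3 kHz, 2.1 kHz, 3.1 kHz}.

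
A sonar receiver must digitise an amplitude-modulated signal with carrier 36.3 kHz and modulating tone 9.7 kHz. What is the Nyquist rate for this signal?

92 kHz

AM sidebands sit at fc ± fm = 26.6 kHz and 46 kHz.
Highest-frequency component: 46 kHz.
Nyquist rate = 2 × 46 kHz = 92 kHz.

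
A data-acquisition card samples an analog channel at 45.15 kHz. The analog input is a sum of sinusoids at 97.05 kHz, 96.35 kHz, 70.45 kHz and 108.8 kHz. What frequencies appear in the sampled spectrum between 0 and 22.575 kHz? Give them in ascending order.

fs/2 = 22.575 kHz.
97.05 kHz mod fs = 6.75 kHz.
6.75 kHz ≤ fs/2 = 22.575 kHz, appears at 6.75 kHz.
96.35 kHz mod fs = 6.05 kHz.
6.05 kHz ≤ fs/2 = 22.575 kHz, appears at 6.05 kHz.
70.45 kHz mod fs = 25.3 kHz.
25.3 kHz > fs/2 = 22.575 kHz, folds to fs − 25.3 kHz = 19.85 kHz.
108.8 kHz mod fs = 18.5 kHz.
18.5 kHz ≤ fs/2 = 22.575 kHz, appears at 18.5 kHz.
Distinct values: {6.05 kHz, 6.75 kHz, 18.5 kHz, 19.85 kHz}.

6.05 kHz, 6.75 kHz, 18.5 kHz, 19.85 kHz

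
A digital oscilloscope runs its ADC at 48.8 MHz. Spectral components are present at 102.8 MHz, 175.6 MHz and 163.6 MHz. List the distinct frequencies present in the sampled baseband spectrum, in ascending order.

fs/2 = 24.4 MHz.
102.8 MHz mod fs = 5.2 MHz.
5.2 MHz ≤ fs/2 = 24.4 MHz, appears at 5.2 MHz.
175.6 MHz mod fs = 29.2 MHz.
29.2 MHz > fs/2 = 24.4 MHz, folds to fs − 29.2 MHz = 19.6 MHz.
163.6 MHz mod fs = 17.2 MHz.
17.2 MHz ≤ fs/2 = 24.4 MHz, appears at 17.2 MHz.
Distinct values: {5.2 MHz, 17.2 MHz, 19.6 MHz}.

5.2 MHz, 17.2 MHz, 19.6 MHz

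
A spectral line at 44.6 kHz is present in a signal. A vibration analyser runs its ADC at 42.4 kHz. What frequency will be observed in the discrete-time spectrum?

44.6 kHz mod fs = 2.2 kHz.
2.2 kHz ≤ fs/2 = 21.2 kHz, appears at 2.2 kHz.

2.2 kHz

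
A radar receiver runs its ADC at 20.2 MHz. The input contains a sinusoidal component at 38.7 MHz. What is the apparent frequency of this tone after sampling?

1.7 MHz

38.7 MHz mod fs = 18.5 MHz.
18.5 MHz > fs/2 = 10.1 MHz, folds to fs − 18.5 MHz = 1.7 MHz.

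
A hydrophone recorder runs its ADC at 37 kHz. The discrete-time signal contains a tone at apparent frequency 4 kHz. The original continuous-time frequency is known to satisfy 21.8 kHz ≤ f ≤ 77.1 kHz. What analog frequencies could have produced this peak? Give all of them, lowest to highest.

33 kHz, 41 kHz, 70 kHz

Frequencies that alias to 4 kHz are k·fs ± 4 kHz for integer k ≥ 0.
k=0: 4 kHz.
k=1: 33 kHz, 41 kHz.
k=2: 70 kHz, 78 kHz.
k=3: 107 kHz, 115 kHz.
Within [21.8 kHz, 77.1 kHz]: 33 kHz, 41 kHz, 70 kHz.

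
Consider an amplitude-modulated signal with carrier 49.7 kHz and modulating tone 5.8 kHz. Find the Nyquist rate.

AM sidebands sit at fc ± fm = 43.9 kHz and 55.5 kHz.
Highest-frequency component: 55.5 kHz.
Nyquist rate = 2 × 55.5 kHz = 111 kHz.

111 kHz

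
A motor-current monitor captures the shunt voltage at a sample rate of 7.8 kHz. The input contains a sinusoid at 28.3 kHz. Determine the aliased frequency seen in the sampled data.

28.3 kHz mod fs = 4.9 kHz.
4.9 kHz > fs/2 = 3.9 kHz, folds to fs − 4.9 kHz = 2.9 kHz.

2.9 kHz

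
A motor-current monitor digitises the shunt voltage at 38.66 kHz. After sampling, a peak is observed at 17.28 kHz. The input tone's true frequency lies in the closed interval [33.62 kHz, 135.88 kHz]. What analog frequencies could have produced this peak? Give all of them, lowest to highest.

Frequencies that alias to 17.28 kHz are k·fs ± 17.28 kHz for integer k ≥ 0.
k=0: 17.28 kHz.
k=1: 21.38 kHz, 55.94 kHz.
k=2: 60.04 kHz, 94.6 kHz.
k=3: 98.7 kHz, 133.26 kHz.
k=4: 137.36 kHz, 171.92 kHz.
Within [33.62 kHz, 135.88 kHz]: 55.94 kHz, 60.04 kHz, 94.6 kHz, 98.7 kHz, 133.26 kHz.

55.94 kHz, 60.04 kHz, 94.6 kHz, 98.7 kHz, 133.26 kHz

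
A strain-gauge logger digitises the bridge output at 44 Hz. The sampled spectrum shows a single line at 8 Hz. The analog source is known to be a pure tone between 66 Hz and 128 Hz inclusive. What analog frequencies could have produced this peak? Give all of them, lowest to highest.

80 Hz, 96 Hz, 124 Hz

Frequencies that alias to 8 Hz are k·fs ± 8 Hz for integer k ≥ 0.
k=0: 8 Hz.
k=1: 36 Hz, 52 Hz.
k=2: 80 Hz, 96 Hz.
k=3: 124 Hz, 140 Hz.
k=4: 168 Hz, 184 Hz.
Within [66 Hz, 128 Hz]: 80 Hz, 96 Hz, 124 Hz.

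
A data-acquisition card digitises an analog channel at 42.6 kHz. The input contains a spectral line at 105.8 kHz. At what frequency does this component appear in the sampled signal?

105.8 kHz mod fs = 20.6 kHz.
20.6 kHz ≤ fs/2 = 21.3 kHz, appears at 20.6 kHz.

20.6 kHz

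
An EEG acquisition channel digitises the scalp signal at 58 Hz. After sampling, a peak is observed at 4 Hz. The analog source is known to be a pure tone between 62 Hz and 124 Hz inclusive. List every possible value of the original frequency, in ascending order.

Frequencies that alias to 4 Hz are k·fs ± 4 Hz for integer k ≥ 0.
k=0: 4 Hz.
k=1: 54 Hz, 62 Hz.
k=2: 112 Hz, 120 Hz.
k=3: 170 Hz, 178 Hz.
Within [62 Hz, 124 Hz]: 62 Hz, 112 Hz, 120 Hz.

62 Hz, 112 Hz, 120 Hz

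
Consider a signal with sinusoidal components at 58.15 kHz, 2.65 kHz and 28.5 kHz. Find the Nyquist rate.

116.3 kHz

Highest-frequency component: 58.15 kHz.
Nyquist rate = 2 × 58.15 kHz = 116.3 kHz.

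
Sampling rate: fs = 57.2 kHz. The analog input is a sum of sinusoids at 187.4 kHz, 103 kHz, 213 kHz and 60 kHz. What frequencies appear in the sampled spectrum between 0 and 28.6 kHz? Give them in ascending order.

2.8 kHz, 11.4 kHz, 15.8 kHz

fs/2 = 28.6 kHz.
187.4 kHz mod fs = 15.8 kHz.
15.8 kHz ≤ fs/2 = 28.6 kHz, appears at 15.8 kHz.
103 kHz mod fs = 45.8 kHz.
45.8 kHz > fs/2 = 28.6 kHz, folds to fs − 45.8 kHz = 11.4 kHz.
213 kHz mod fs = 41.4 kHz.
41.4 kHz > fs/2 = 28.6 kHz, folds to fs − 41.4 kHz = 15.8 kHz.
60 kHz mod fs = 2.8 kHz.
2.8 kHz ≤ fs/2 = 28.6 kHz, appears at 2.8 kHz.
Distinct values: {2.8 kHz, 11.4 kHz, 15.8 kHz}.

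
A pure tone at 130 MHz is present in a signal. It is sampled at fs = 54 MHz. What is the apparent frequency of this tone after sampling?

130 MHz mod fs = 22 MHz.
22 MHz ≤ fs/2 = 27 MHz, appears at 22 MHz.

22 MHz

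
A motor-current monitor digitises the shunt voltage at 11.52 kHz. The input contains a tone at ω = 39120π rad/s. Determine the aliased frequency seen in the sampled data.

3.48 kHz

ω = 39120π rad/s → f = ω/(2π) = 19560 Hz = 19.56 kHz.
19.56 kHz mod fs = 8.04 kHz.
8.04 kHz > fs/2 = 5.76 kHz, folds to fs − 8.04 kHz = 3.48 kHz.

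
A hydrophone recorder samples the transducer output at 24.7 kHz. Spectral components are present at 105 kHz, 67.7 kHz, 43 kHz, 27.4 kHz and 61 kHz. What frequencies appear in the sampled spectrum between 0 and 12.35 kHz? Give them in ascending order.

2.7 kHz, 6.2 kHz, 6.4 kHz, 11.6 kHz

fs/2 = 12.35 kHz.
105 kHz mod fs = 6.2 kHz.
6.2 kHz ≤ fs/2 = 12.35 kHz, appears at 6.2 kHz.
67.7 kHz mod fs = 18.3 kHz.
18.3 kHz > fs/2 = 12.35 kHz, folds to fs − 18.3 kHz = 6.4 kHz.
43 kHz mod fs = 18.3 kHz.
18.3 kHz > fs/2 = 12.35 kHz, folds to fs − 18.3 kHz = 6.4 kHz.
27.4 kHz mod fs = 2.7 kHz.
2.7 kHz ≤ fs/2 = 12.35 kHz, appears at 2.7 kHz.
61 kHz mod fs = 11.6 kHz.
11.6 kHz ≤ fs/2 = 12.35 kHz, appears at 11.6 kHz.
Distinct values: {2.7 kHz, 6.2 kHz, 6.4 kHz, 11.6 kHz}.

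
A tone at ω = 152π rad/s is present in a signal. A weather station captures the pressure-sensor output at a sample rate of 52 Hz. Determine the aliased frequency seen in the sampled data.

24 Hz

ω = 152π rad/s → f = ω/(2π) = 76 Hz.
76 Hz mod fs = 24 Hz.
24 Hz ≤ fs/2 = 26 Hz, appears at 24 Hz.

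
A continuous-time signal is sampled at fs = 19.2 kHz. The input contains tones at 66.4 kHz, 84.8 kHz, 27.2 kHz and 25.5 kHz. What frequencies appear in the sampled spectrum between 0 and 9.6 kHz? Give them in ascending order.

fs/2 = 9.6 kHz.
66.4 kHz mod fs = 8.8 kHz.
8.8 kHz ≤ fs/2 = 9.6 kHz, appears at 8.8 kHz.
84.8 kHz mod fs = 8 kHz.
8 kHz ≤ fs/2 = 9.6 kHz, appears at 8 kHz.
27.2 kHz mod fs = 8 kHz.
8 kHz ≤ fs/2 = 9.6 kHz, appears at 8 kHz.
25.5 kHz mod fs = 6.3 kHz.
6.3 kHz ≤ fs/2 = 9.6 kHz, appears at 6.3 kHz.
Distinct values: {6.3 kHz, 8 kHz, 8.8 kHz}.

6.3 kHz, 8 kHz, 8.8 kHz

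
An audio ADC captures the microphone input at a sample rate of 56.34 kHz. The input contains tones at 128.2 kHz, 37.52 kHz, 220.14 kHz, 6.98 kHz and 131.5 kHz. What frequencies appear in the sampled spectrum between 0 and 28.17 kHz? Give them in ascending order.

fs/2 = 28.17 kHz.
128.2 kHz mod fs = 15.52 kHz.
15.52 kHz ≤ fs/2 = 28.17 kHz, appears at 15.52 kHz.
37.52 kHz > fs/2 = 28.17 kHz, folds to fs − 37.52 kHz = 18.82 kHz.
220.14 kHz mod fs = 51.12 kHz.
51.12 kHz > fs/2 = 28.17 kHz, folds to fs − 51.12 kHz = 5.22 kHz.
6.98 kHz ≤ fs/2 = 28.17 kHz, passes unchanged.
131.5 kHz mod fs = 18.82 kHz.
18.82 kHz ≤ fs/2 = 28.17 kHz, appears at 18.82 kHz.
Distinct values: {5.22 kHz, 6.98 kHz, 15.52 kHz, 18.82 kHz}.

5.22 kHz, 6.98 kHz, 15.52 kHz, 18.82 kHz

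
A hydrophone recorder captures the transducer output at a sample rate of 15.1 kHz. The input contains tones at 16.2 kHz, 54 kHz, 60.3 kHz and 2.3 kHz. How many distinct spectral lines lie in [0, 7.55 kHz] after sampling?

4

fs/2 = 7.55 kHz.
16.2 kHz mod fs = 1.1 kHz.
1.1 kHz ≤ fs/2 = 7.55 kHz, appears at 1.1 kHz.
54 kHz mod fs = 8.7 kHz.
8.7 kHz > fs/2 = 7.55 kHz, folds to fs − 8.7 kHz = 6.4 kHz.
60.3 kHz mod fs = 15 kHz.
15 kHz > fs/2 = 7.55 kHz, folds to fs − 15 kHz = 0.1 kHz.
2.3 kHz ≤ fs/2 = 7.55 kHz, passes unchanged.
Distinct values: {0.1 kHz, 1.1 kHz, 2.3 kHz, 6.4 kHz} → 4.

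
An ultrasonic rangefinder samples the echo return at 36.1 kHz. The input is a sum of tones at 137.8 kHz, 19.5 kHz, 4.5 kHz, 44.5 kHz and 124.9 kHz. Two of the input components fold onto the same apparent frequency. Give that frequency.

16.6 kHz

fs/2 = 18.05 kHz.
137.8 kHz mod fs = 29.5 kHz.
29.5 kHz > fs/2 = 18.05 kHz, folds to fs − 29.5 kHz = 6.6 kHz.
19.5 kHz > fs/2 = 18.05 kHz, folds to fs − 19.5 kHz = 16.6 kHz.
4.5 kHz ≤ fs/2 = 18.05 kHz, passes unchanged.
44.5 kHz mod fs = 8.4 kHz.
8.4 kHz ≤ fs/2 = 18.05 kHz, appears at 8.4 kHz.
124.9 kHz mod fs = 16.6 kHz.
16.6 kHz ≤ fs/2 = 18.05 kHz, appears at 16.6 kHz.
19.5 kHz and 124.9 kHz both map to 16.6 kHz.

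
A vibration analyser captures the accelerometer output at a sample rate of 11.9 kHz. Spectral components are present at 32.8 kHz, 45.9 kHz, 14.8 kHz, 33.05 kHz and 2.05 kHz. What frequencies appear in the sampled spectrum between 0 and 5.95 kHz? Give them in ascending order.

fs/2 = 5.95 kHz.
32.8 kHz mod fs = 9 kHz.
9 kHz > fs/2 = 5.95 kHz, folds to fs − 9 kHz = 2.9 kHz.
45.9 kHz mod fs = 10.2 kHz.
10.2 kHz > fs/2 = 5.95 kHz, folds to fs − 10.2 kHz = 1.7 kHz.
14.8 kHz mod fs = 2.9 kHz.
2.9 kHz ≤ fs/2 = 5.95 kHz, appears at 2.9 kHz.
33.05 kHz mod fs = 9.25 kHz.
9.25 kHz > fs/2 = 5.95 kHz, folds to fs − 9.25 kHz = 2.65 kHz.
2.05 kHz ≤ fs/2 = 5.95 kHz, passes unchanged.
Distinct values: {1.7 kHz, 2.05 kHz, 2.65 kHz, 2.9 kHz}.

1.7 kHz, 2.05 kHz, 2.65 kHz, 2.9 kHz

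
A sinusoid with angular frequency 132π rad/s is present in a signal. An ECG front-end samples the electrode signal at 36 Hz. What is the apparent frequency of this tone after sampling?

6 Hz

ω = 132π rad/s → f = ω/(2π) = 66 Hz.
66 Hz mod fs = 30 Hz.
30 Hz > fs/2 = 18 Hz, folds to fs − 30 Hz = 6 Hz.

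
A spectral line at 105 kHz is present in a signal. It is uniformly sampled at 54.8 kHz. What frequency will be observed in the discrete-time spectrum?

105 kHz mod fs = 50.2 kHz.
50.2 kHz > fs/2 = 27.4 kHz, folds to fs − 50.2 kHz = 4.6 kHz.

4.6 kHz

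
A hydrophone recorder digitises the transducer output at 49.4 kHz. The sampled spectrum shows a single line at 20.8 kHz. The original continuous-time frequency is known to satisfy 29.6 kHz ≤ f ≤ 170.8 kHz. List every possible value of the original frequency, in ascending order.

70.2 kHz, 78 kHz, 119.6 kHz, 127.4 kHz, 169 kHz

Frequencies that alias to 20.8 kHz are k·fs ± 20.8 kHz for integer k ≥ 0.
k=0: 20.8 kHz.
k=1: 28.6 kHz, 70.2 kHz.
k=2: 78 kHz, 119.6 kHz.
k=3: 127.4 kHz, 169 kHz.
k=4: 176.8 kHz, 218.4 kHz.
Within [29.6 kHz, 170.8 kHz]: 70.2 kHz, 78 kHz, 119.6 kHz, 127.4 kHz, 169 kHz.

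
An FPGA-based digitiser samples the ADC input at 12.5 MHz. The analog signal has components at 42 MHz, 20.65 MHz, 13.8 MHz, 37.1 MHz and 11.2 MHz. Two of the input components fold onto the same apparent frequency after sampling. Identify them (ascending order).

fs/2 = 6.25 MHz.
42 MHz mod fs = 4.5 MHz.
4.5 MHz ≤ fs/2 = 6.25 MHz, appears at 4.5 MHz.
20.65 MHz mod fs = 8.15 MHz.
8.15 MHz > fs/2 = 6.25 MHz, folds to fs − 8.15 MHz = 4.35 MHz.
13.8 MHz mod fs = 1.3 MHz.
1.3 MHz ≤ fs/2 = 6.25 MHz, appears at 1.3 MHz.
37.1 MHz mod fs = 12.1 MHz.
12.1 MHz > fs/2 = 6.25 MHz, folds to fs − 12.1 MHz = 0.4 MHz.
11.2 MHz > fs/2 = 6.25 MHz, folds to fs − 11.2 MHz = 1.3 MHz.
11.2 MHz and 13.8 MHz both map to 1.3 MHz.

11.2 MHz, 13.8 MHz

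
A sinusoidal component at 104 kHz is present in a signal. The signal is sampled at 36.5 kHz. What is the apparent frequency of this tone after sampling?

5.5 kHz

104 kHz mod fs = 31 kHz.
31 kHz > fs/2 = 18.25 kHz, folds to fs − 31 kHz = 5.5 kHz.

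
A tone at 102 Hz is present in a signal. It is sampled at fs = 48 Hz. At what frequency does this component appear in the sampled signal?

6 Hz

102 Hz mod fs = 6 Hz.
6 Hz ≤ fs/2 = 24 Hz, appears at 6 Hz.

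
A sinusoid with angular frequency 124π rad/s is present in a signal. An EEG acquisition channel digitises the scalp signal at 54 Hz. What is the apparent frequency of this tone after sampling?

ω = 124π rad/s → f = ω/(2π) = 62 Hz.
62 Hz mod fs = 8 Hz.
8 Hz ≤ fs/2 = 27 Hz, appears at 8 Hz.

8 Hz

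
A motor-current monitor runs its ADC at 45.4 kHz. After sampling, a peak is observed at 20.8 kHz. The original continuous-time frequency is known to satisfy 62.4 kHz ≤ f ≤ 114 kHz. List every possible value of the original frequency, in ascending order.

Frequencies that alias to 20.8 kHz are k·fs ± 20.8 kHz for integer k ≥ 0.
k=0: 20.8 kHz.
k=1: 24.6 kHz, 66.2 kHz.
k=2: 70 kHz, 111.6 kHz.
k=3: 115.4 kHz, 157 kHz.
Within [62.4 kHz, 114 kHz]: 66.2 kHz, 70 kHz, 111.6 kHz.

66.2 kHz, 70 kHz, 111.6 kHz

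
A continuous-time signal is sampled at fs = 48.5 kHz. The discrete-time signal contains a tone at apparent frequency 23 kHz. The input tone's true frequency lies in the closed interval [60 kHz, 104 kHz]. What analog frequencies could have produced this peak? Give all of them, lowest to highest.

71.5 kHz, 74 kHz

Frequencies that alias to 23 kHz are k·fs ± 23 kHz for integer k ≥ 0.
k=0: 23 kHz.
k=1: 25.5 kHz, 71.5 kHz.
k=2: 74 kHz, 120 kHz.
k=3: 122.5 kHz, 168.5 kHz.
Within [60 kHz, 104 kHz]: 71.5 kHz, 74 kHz.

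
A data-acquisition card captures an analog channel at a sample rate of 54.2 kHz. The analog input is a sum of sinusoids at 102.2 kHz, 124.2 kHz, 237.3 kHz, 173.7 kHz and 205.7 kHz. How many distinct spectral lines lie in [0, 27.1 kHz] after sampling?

4

fs/2 = 27.1 kHz.
102.2 kHz mod fs = 48 kHz.
48 kHz > fs/2 = 27.1 kHz, folds to fs − 48 kHz = 6.2 kHz.
124.2 kHz mod fs = 15.8 kHz.
15.8 kHz ≤ fs/2 = 27.1 kHz, appears at 15.8 kHz.
237.3 kHz mod fs = 20.5 kHz.
20.5 kHz ≤ fs/2 = 27.1 kHz, appears at 20.5 kHz.
173.7 kHz mod fs = 11.1 kHz.
11.1 kHz ≤ fs/2 = 27.1 kHz, appears at 11.1 kHz.
205.7 kHz mod fs = 43.1 kHz.
43.1 kHz > fs/2 = 27.1 kHz, folds to fs − 43.1 kHz = 11.1 kHz.
Distinct values: {6.2 kHz, 11.1 kHz, 15.8 kHz, 20.5 kHz} → 4.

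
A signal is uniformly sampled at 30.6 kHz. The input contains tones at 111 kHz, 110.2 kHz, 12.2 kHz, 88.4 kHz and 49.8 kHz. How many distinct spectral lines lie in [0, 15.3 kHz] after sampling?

fs/2 = 15.3 kHz.
111 kHz mod fs = 19.2 kHz.
19.2 kHz > fs/2 = 15.3 kHz, folds to fs − 19.2 kHz = 11.4 kHz.
110.2 kHz mod fs = 18.4 kHz.
18.4 kHz > fs/2 = 15.3 kHz, folds to fs − 18.4 kHz = 12.2 kHz.
12.2 kHz ≤ fs/2 = 15.3 kHz, passes unchanged.
88.4 kHz mod fs = 27.2 kHz.
27.2 kHz > fs/2 = 15.3 kHz, folds to fs − 27.2 kHz = 3.4 kHz.
49.8 kHz mod fs = 19.2 kHz.
19.2 kHz > fs/2 = 15.3 kHz, folds to fs − 19.2 kHz = 11.4 kHz.
Distinct values: {3.4 kHz, 11.4 kHz, 12.2 kHz} → 3.

3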